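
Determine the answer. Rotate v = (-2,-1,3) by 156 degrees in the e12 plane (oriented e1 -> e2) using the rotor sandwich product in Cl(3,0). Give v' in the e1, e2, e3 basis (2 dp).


Rotor R = cos(78deg) - sin(78deg)*e12
Rotation angle theta = 2 * 78 = 156 degrees in the e12 plane (e1 -> e2).
The component perpendicular to the plane (e3) is invariant: v'_3 = v3 = 3.00
cos(156deg) = -0.9135, sin(156deg) = 0.4067
v'_1 = v1*cos(theta) - v2*sin(theta) = -2*(-0.9135) - (-1)*0.4067 = 2.23
v'_2 = v1*sin(theta) + v2*cos(theta) = -2*0.4067 + (-1)*(-0.9135) = 0.10
v' = 2.23*e1 + 0.10*e2 + 3.00*e3


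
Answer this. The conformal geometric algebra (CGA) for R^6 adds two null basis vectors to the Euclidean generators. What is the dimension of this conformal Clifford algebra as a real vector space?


The conformal model of R^6 uses Cl(7,1): the 6 Euclidean generators plus two extra orthogonal generators e+ (e+^2 = +1) and e- (e-^2 = -1), from which the null vectors e0, einf are built.
Number of generators m = 6 + 2 = 8.
dim Cl(p,q) = 2^m = 2^8 = 256


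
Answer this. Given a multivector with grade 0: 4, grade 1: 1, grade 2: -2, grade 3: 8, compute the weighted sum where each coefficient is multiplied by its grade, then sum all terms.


Grade-weighted sum = sum of grade_k * coefficient_k
0*4 = 0
1*1 = 1
2*(-2) = -4
3*8 = 24
Total = 0 + 1 + (-4) + 24 = 21


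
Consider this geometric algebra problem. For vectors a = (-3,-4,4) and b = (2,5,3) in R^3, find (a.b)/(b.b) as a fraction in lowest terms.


Projection coefficient = (a . b) / (b . b)
a . b = (-3)*2 + (-4)*5 + 4*3
= -6 + (-20) + 12 = -14
b . b = 2^2 + 5^2 + 3^2
= 4 + 25 + 9 = 38
Coefficient = -14/38
In lowest terms: -7/19


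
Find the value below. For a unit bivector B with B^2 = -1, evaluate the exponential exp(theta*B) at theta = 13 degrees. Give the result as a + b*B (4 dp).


For a unit bivector B with B^2 = -1, the exponential series gives
e^(theta*B) = cos(theta) + sin(theta)*B (the GA analogue of Euler's formula).
theta = 13 degrees = 0.226893 rad
cos(13 deg) = 0.9744
sin(13 deg) = 0.2250
exp(theta*B) = 0.9744 + 0.2250*B


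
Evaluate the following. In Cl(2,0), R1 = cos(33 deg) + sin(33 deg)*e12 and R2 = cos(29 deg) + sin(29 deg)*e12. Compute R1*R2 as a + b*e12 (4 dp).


Same-plane rotors commute and their half-angles add:
R1*R2 = cos(a1 + a2) + sin(a1 + a2)*e12.
a1 + a2 = 33 + 29 = 62 deg
cos(62 deg) = 0.4695
sin(62 deg) = 0.8829
R1*R2 = 0.4695 + 0.8829*e12


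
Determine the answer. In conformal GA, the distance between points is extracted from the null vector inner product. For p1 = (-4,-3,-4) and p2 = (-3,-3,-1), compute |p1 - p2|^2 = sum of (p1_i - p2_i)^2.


p1 - p2 = (-1, 0, -3)
|p1 - p2|^2 = (-1)^2 + 0^2 + (-3)^2
= 1 + 0 + 9
= 10


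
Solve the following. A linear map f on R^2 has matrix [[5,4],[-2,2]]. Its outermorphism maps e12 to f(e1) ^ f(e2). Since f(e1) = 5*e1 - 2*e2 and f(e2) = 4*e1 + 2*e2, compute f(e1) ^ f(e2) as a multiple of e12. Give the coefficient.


The outermorphism of a linear map f sends e1^e2 to f(e1)^f(e2).
f(e1) = 5*e1 - 2*e2
f(e2) = 4*e1 + 2*e2
f(e1) ^ f(e2) = (5*e1 - 2*e2) ^ (4*e1 + 2*e2)
= 5*2*e12 + (-2)*4*e21
= (10 - (-8))*e12
= 18*e12
Coefficient = 18


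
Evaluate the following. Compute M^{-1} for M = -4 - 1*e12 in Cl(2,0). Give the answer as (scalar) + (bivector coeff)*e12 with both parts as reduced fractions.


M = -4 - 1*e12, where e12^2 = -1.
Since M commutes with its reverse ~M = a - b*e12, M * ~M = a^2 - b^2*e12^2 = a^2 + b^2.
So M^{-1} = ~M / (a^2 + b^2) = (a - b*e12)/(a^2 + b^2).
a^2 + b^2 = 16 + 1 = 17
Scalar part = -4/17 = -4/17
Bivector coeff = 1/17 = 1/17
M^{-1} = -4/17 + 1/17*e12


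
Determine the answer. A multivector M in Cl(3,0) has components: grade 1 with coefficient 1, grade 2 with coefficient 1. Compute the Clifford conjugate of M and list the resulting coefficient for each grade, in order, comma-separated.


Clifford conjugate sign for grade k: (-1)^(k(k+1)/2)
Grade 1: (-1)^(1*2/2) = (-1)^1 = -1, coeff 1 -> -1
Grade 2: (-1)^(2*3/2) = (-1)^3 = -1, coeff 1 -> -1
Conjugated coefficients: -1, -1


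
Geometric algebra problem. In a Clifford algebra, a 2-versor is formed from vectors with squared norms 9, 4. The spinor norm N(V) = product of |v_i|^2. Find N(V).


Spinor norm N(V) = |v1|^2 * |v2|^2 * ... * |v2|^2
= 9 * 4
Running product: 9, 36
N(V) = 36


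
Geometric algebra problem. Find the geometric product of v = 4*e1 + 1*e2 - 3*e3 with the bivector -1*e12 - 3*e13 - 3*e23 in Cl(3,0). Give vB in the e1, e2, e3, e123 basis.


vB has grade-1 (vector) and grade-3 (trivector) parts: vB = (v _| B) + (v ^ B).
Vector part <vB>_1:
  e1: -v2*b12 - v3*b13 = -(1)*(-1) - (-3)*(-3) = -8
  e2: v1*b12 - v3*b23 = (4)*(-1) - (-3)*(-3) = -13
  e3: v1*b13 + v2*b23 = (4)*(-3) + (1)*(-3) = -15
Trivector part <vB>_3:
  e123: v1*b23 - v2*b13 + v3*b12 = (4)*(-3) - (1)*(-3) + (-3)*(-1) = -6
vB = -8*e1 - 13*e2 - 15*e3 - 6*e123


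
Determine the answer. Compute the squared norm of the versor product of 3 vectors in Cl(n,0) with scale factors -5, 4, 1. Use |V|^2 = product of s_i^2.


Each vector v_i has |v_i|^2 = s_i^2
Squared scales: (-5)^2 = 25, 4^2 = 16, 1^2 = 1
|V|^2 = 25 * 16 * 1
= 400


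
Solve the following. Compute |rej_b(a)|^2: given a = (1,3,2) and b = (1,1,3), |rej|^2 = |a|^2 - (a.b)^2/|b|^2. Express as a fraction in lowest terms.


|a|^2 = 1^2 + 3^2 + 2^2 = 14
|b|^2 = 1^2 + 1^2 + 3^2 = 11
a . b = 1*1 + 3*1 + 2*3 = 10
(a.b)^2 = 10^2 = 100
|rej|^2 = 14 - 100/11
= (154 - 100)/11
= 54/11
In lowest terms: 54/11


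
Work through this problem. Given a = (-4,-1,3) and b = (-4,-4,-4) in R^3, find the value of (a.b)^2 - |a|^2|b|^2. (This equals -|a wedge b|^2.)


a . b = (-4)*(-4) + (-1)*(-4) + 3*(-4)
= 16 + 4 + (-12) = 8
|a|^2 = (-4)^2 + (-1)^2 + 3^2 = 26
|b|^2 = (-4)^2 + (-4)^2 + (-4)^2 = 48
(a.b)^2 = 8^2 = 64
|a|^2 * |b|^2 = 26 * 48 = 1248
Result = 64 - 1248 = -1184


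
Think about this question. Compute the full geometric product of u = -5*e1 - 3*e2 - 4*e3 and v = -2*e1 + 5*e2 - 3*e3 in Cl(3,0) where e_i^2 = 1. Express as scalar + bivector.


In Cl(3,0): e_i^2 = 1, e_ie_j = -e_je_i for i != j.
Scalar part = u . v = (-5)*(-2) + (-3)*5 + (-4)*(-3)
= 10 + (-15) + 12 = 7
e12 coeff = (-5)*5 - (-3)*(-2) = -25 - 6 = -31
e13 coeff = (-5)*(-3) - (-4)*(-2) = 15 - 8 = 7
e23 coeff = (-3)*(-3) - (-4)*5 = 9 - (-20) = 29
uv = 7 - 31*e12 + 7*e13 + 29*e23


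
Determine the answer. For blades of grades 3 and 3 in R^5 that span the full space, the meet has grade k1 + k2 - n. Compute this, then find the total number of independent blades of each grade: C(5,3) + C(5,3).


Meet grade = grade(A) + grade(B) - n
= 3 + 3 - 5 = 1
C(5,3) = 10
C(5,3) = 10
dim_A + dim_B = 10 + 10 = 20


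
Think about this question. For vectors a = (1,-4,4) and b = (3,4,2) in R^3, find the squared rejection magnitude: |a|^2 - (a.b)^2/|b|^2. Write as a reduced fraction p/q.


|a|^2 = 1^2 + (-4)^2 + 4^2 = 33
|b|^2 = 3^2 + 4^2 + 2^2 = 29
a . b = 1*3 + (-4)*4 + 4*2 = -5
(a.b)^2 = (-5)^2 = 25
|rej|^2 = 33 - 25/29
= (957 - 25)/29
= 932/29
In lowest terms: 932/29


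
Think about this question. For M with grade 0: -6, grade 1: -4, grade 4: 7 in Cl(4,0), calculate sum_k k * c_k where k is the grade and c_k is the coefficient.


Grade-weighted sum = sum of grade_k * coefficient_k
0*(-6) = 0
1*(-4) = -4
4*7 = 28
Total = 0 + (-4) + 28 = 24


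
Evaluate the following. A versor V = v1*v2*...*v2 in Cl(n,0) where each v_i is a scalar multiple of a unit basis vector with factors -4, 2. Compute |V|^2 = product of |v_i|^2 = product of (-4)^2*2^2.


Each vector v_i has |v_i|^2 = s_i^2
Squared scales: (-4)^2 = 16, 2^2 = 4
|V|^2 = 16 * 4
= 64


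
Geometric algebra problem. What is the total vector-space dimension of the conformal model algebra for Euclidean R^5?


The conformal model of R^5 uses Cl(6,1): the 5 Euclidean generators plus two extra orthogonal generators e+ (e+^2 = +1) and e- (e-^2 = -1), from which the null vectors e0, einf are built.
Number of generators m = 5 + 2 = 7.
dim Cl(p,q) = 2^m = 2^7 = 128


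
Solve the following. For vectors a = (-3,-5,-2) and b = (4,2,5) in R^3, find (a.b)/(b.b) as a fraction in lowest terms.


Projection coefficient = (a . b) / (b . b)
a . b = (-3)*4 + (-5)*2 + (-2)*5
= -12 + (-10) + (-10) = -32
b . b = 4^2 + 2^2 + 5^2
= 16 + 4 + 25 = 45
Coefficient = -32/45
In lowest terms: -32/45


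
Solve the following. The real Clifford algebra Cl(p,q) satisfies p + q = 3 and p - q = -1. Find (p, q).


We need p + q = 3 and p - q = -1.
Adding: 2p = 3 + (-1) = 2, so p = 1.
Then q = 3 - 1 = 2.
(p, q) = (1, 2)


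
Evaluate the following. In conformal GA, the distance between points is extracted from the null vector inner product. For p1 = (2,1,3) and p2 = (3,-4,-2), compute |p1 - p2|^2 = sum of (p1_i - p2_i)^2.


p1 - p2 = (-1, 5, 5)
|p1 - p2|^2 = (-1)^2 + 5^2 + 5^2
= 1 + 25 + 25
= 51


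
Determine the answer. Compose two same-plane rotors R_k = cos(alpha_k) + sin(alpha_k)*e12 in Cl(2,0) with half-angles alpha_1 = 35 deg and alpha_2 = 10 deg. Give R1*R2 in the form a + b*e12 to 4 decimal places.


Same-plane rotors commute and their half-angles add:
R1*R2 = cos(a1 + a2) + sin(a1 + a2)*e12.
a1 + a2 = 35 + 10 = 45 deg
cos(45 deg) = 0.7071
sin(45 deg) = 0.7071
R1*R2 = 0.7071 + 0.7071*e12


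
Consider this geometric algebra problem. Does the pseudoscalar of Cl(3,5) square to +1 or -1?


The pseudoscalar I = e1...e_n (product of all n generators) of Cl(p,q) satisfies I^2 = (-1)^(q + n(n-1)/2).
p = 3, q = 5, n = p + q = 8
n(n-1)/2 = 8 * 7 / 2 = 28
Exponent = q + n(n-1)/2 = 5 + 28 = 33
I^2 = (-1)^33 = -1


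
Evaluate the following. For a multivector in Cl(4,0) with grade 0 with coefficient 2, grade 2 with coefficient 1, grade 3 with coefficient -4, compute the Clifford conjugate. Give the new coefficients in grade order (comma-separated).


Clifford conjugate sign for grade k: (-1)^(k(k+1)/2)
Grade 0: (-1)^(0*1/2) = (-1)^0 = 1, coeff 2 -> 2
Grade 2: (-1)^(2*3/2) = (-1)^3 = -1, coeff 1 -> -1
Grade 3: (-1)^(3*4/2) = (-1)^6 = 1, coeff -4 -> -4
Conjugated coefficients: 2, -1, -4


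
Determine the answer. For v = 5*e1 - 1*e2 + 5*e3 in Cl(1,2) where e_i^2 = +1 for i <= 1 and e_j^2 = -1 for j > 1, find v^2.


v^2 = sum of c_i^2 * e_i^2
Positive signature terms (e_i^2 = +1): 5^2 = 25
Negative signature terms (e_j^2 = -1): (-1)^2 + 5^2 = 26
v^2 = 25 - 26 = -1


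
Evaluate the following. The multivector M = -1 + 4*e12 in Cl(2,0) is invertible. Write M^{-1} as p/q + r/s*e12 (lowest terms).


M = -1 + 4*e12, where e12^2 = -1.
Since M commutes with its reverse ~M = a - b*e12, M * ~M = a^2 - b^2*e12^2 = a^2 + b^2.
So M^{-1} = ~M / (a^2 + b^2) = (a - b*e12)/(a^2 + b^2).
a^2 + b^2 = 1 + 16 = 17
Scalar part = -1/17 = -1/17
Bivector coeff = -4/17 = -4/17
M^{-1} = -1/17 - 4/17*e12


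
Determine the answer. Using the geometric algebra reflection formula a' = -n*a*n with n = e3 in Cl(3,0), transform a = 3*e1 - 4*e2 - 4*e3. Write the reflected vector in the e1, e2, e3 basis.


Reflection formula: a' = -n*a*n, with n = e3 (unit vector, n^2 = 1).
For reflection through hyperplane perp to e3:
The component along e3 flips sign, others stay.
a = (3, -4, -4)
a' = (3, -4, 4)
a' = 3*e1 - 4*e2 + 4*e3


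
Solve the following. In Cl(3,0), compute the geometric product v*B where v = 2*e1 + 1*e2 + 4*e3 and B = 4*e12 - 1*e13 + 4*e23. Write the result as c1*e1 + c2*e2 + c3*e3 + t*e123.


vB has grade-1 (vector) and grade-3 (trivector) parts: vB = (v _| B) + (v ^ B).
Vector part <vB>_1:
  e1: -v2*b12 - v3*b13 = -(1)*(4) - (4)*(-1) = 0
  e2: v1*b12 - v3*b23 = (2)*(4) - (4)*(4) = -8
  e3: v1*b13 + v2*b23 = (2)*(-1) + (1)*(4) = 2
Trivector part <vB>_3:
  e123: v1*b23 - v2*b13 + v3*b12 = (2)*(4) - (1)*(-1) + (4)*(4) = 25
vB = 0*e1 - 8*e2 + 2*e3 + 25*e123


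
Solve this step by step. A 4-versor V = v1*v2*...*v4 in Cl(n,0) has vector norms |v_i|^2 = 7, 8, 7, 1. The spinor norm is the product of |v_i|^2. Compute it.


Spinor norm N(V) = |v1|^2 * |v2|^2 * ... * |v4|^2
= 7 * 8 * 7 * 1
Running product: 7, 56, 392, 392
N(V) = 392


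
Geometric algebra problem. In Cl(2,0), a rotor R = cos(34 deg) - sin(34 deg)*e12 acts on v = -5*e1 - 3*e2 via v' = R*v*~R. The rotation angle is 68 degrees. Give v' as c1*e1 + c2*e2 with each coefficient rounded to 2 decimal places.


Rotor R = cos(34deg) - sin(34deg)*e12
Rotation angle theta = 2 * 34 = 68 degrees
v' = R*v*~R rotates v by theta.
cos(68deg) = 0.3746, sin(68deg) = 0.9272
v'_1 = -5*cos(68deg) - (-3)*sin(68deg)
= -5*0.3746 - (-3)*0.9272
= 0.91
v'_2 = -5*sin(68deg) + (-3)*cos(68deg)
= -5*0.9272 + (-3)*0.3746
= -5.76
v' = 0.91*e1 - 5.76*e2


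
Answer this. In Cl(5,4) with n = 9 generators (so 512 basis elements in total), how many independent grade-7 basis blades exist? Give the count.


Number of grade-k basis blades in Cl(p,q) with n = p + q is C(n, k).
n = 5 + 4 = 9
C(9, 7) = 9! / (7! * 2!)
= 362880 / (5040 * 2)
= 36


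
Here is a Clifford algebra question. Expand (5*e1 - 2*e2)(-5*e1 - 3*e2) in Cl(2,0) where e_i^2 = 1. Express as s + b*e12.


Expand: (5*e1 - 2*e2)(-5*e1 - 3*e2)
= 5*(-5)*e1e1 + 5*(-3)*e1e2 + (-2)*(-5)*e2e1 + (-2)*(-3)*e2e2
Using e1^2 = e2^2 = 1, e2e1 = -e1e2:
Scalar part s = 5*(-5) + (-2)*(-3) = -25 + 6 = -19
Bivector part b = 5*(-3) - (-2)*(-5) = -15 - 10 = -25
uv = -19 - 25*e12


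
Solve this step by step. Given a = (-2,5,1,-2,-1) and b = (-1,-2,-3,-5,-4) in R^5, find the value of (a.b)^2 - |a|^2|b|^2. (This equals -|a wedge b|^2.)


a . b = (-2)*(-1) + 5*(-2) + 1*(-3) + (-2)*(-5) + (-1)*(-4)
= 2 + (-10) + (-3) + 10 + 4 = 3
|a|^2 = (-2)^2 + 5^2 + 1^2 + (-2)^2 + (-1)^2 = 35
|b|^2 = (-1)^2 + (-2)^2 + (-3)^2 + (-5)^2 + (-4)^2 = 55
(a.b)^2 = 3^2 = 9
|a|^2 * |b|^2 = 35 * 55 = 1925
Result = 9 - 1925 = -1916


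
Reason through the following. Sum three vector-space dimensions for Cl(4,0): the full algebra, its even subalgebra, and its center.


n = 4 + 0 = 4
Total dim = 2^4 = 16
Even subalgebra dim = 2^3 = 8
n is even, so center dim = 1
Sum = 16 + 8 + 1 = 25


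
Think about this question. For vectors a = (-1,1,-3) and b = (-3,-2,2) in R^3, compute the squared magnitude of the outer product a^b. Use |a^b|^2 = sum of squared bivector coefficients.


a wedge b = (a1*b2 - a2*b1)*e12 + (a1*b3 - a3*b1)*e13 + (a2*b3 - a3*b2)*e23
e12 coeff: (-1)*(-2) - 1*(-3) = 2 - (-3) = 5
e13 coeff: (-1)*2 - (-3)*(-3) = -2 - 9 = -11
e23 coeff: 1*2 - (-3)*(-2) = 2 - 6 = -4
|a wedge b|^2 = 5^2 + (-11)^2 + (-4)^2
= 25 + 121 + 16
= 162


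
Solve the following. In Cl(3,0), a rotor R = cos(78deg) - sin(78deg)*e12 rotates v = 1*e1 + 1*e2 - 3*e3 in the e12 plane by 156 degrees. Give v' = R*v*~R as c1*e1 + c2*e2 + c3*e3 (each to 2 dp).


Rotor R = cos(78deg) - sin(78deg)*e12
Rotation angle theta = 2 * 78 = 156 degrees in the e12 plane (e1 -> e2).
The component perpendicular to the plane (e3) is invariant: v'_3 = v3 = -3.00
cos(156deg) = -0.9135, sin(156deg) = 0.4067
v'_1 = v1*cos(theta) - v2*sin(theta) = 1*(-0.9135) - 1*0.4067 = -1.32
v'_2 = v1*sin(theta) + v2*cos(theta) = 1*0.4067 + 1*(-0.9135) = -0.51
v' = -1.32*e1 - 0.51*e2 - 3.00*e3


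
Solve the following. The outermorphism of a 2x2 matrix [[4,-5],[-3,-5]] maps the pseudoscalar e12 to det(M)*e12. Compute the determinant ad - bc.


The outermorphism of a linear map f sends e1^e2 to f(e1)^f(e2).
f(e1) = 4*e1 - 3*e2
f(e2) = -5*e1 - 5*e2
f(e1) ^ f(e2) = (4*e1 - 3*e2) ^ (-5*e1 - 5*e2)
= 4*(-5)*e12 + (-3)*(-5)*e21
= (-20 - 15)*e12
= -35*e12
Coefficient = -35


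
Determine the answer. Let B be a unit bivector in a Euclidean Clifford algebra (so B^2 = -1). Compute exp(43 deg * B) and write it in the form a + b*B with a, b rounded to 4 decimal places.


For a unit bivector B with B^2 = -1, the exponential series gives
e^(theta*B) = cos(theta) + sin(theta)*B (the GA analogue of Euler's formula).
theta = 43 degrees = 0.750492 rad
cos(43 deg) = 0.7314
sin(43 deg) = 0.6820
exp(theta*B) = 0.7314 + 0.6820*B


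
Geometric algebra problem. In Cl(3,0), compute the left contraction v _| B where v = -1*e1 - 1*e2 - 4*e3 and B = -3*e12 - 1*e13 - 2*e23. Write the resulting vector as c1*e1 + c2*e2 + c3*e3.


Left contraction v _| B = <vB>_1 (grade-1 part of the geometric product vB).
Using e1_|e12 = e2, e2_|e12 = -e1, e1_|e13 = e3, e3_|e13 = -e1, e2_|e23 = e3, e3_|e23 = -e2:
e1 coeff: -v2*b12 - v3*b13 = -(-1)*(-3) - (-4)*(-1) = -7
e2 coeff: v1*b12 - v3*b23 = (-1)*(-3) - (-4)*(-2) = -5
e3 coeff: v1*b13 + v2*b23 = (-1)*(-1) + (-1)*(-2) = 3
v _| B = -7*e1 - 5*e2 + 3*e3


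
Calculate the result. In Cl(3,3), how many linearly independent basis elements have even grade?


Even subalgebra dimension = 2^(n-1)
n = 3 + 3 = 6
2^(6 - 1) = 2^5 = 32
Verification: sum of C(6,k) for even k = 1 + 15 + 15 + 1 = 32
Result = 32


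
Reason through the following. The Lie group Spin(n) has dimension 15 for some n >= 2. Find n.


dim Spin(n) = dim so(n) = n(n-1)/2.
Solve n(n-1)/2 = 15, i.e. n^2 - n - 30 = 0.
Discriminant = 1 + 8*15 = 121
n = (1 + sqrt(121))/2 = (1 + 11)/2 = 6


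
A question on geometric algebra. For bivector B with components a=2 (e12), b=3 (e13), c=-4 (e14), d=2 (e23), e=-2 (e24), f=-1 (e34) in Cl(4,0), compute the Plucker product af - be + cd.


Plucker relation: af - be + cd
a*f = 2*(-1) = -2
b*e = 3*(-2) = -6
c*d = (-4)*2 = -8
af - be + cd = -2 - (-6) + (-8)
= -4


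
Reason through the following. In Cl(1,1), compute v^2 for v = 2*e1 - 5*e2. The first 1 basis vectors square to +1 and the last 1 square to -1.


v^2 = sum of c_i^2 * e_i^2
Positive signature terms (e_i^2 = +1): 2^2 = 4
Negative signature terms (e_j^2 = -1): (-5)^2 = 25
v^2 = 4 - 25 = -21


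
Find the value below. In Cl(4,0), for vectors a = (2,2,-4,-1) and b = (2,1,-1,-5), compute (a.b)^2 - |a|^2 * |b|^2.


a . b = 2*2 + 2*1 + (-4)*(-1) + (-1)*(-5)
= 4 + 2 + 4 + 5 = 15
|a|^2 = 2^2 + 2^2 + (-4)^2 + (-1)^2 = 25
|b|^2 = 2^2 + 1^2 + (-1)^2 + (-5)^2 = 31
(a.b)^2 = 15^2 = 225
|a|^2 * |b|^2 = 25 * 31 = 775
Result = 225 - 775 = -550


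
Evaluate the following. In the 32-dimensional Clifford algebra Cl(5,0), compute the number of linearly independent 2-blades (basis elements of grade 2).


Number of grade-k basis blades in Cl(p,q) with n = p + q is C(n, k).
n = 5 + 0 = 5
C(5, 2) = 5! / (2! * 3!)
= 120 / (2 * 6)
= 10


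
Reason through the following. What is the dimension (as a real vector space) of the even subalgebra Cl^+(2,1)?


Even subalgebra dimension = 2^(n-1)
n = 2 + 1 = 3
2^(3 - 1) = 2^2 = 4
Verification: sum of C(3,k) for even k = 1 + 3 = 4
Result = 4


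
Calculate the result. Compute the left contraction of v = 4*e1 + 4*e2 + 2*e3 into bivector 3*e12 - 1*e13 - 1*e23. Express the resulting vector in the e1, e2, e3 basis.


Left contraction v _| B = <vB>_1 (grade-1 part of the geometric product vB).
Using e1_|e12 = e2, e2_|e12 = -e1, e1_|e13 = e3, e3_|e13 = -e1, e2_|e23 = e3, e3_|e23 = -e2:
e1 coeff: -v2*b12 - v3*b13 = -(4)*(3) - (2)*(-1) = -10
e2 coeff: v1*b12 - v3*b23 = (4)*(3) - (2)*(-1) = 14
e3 coeff: v1*b13 + v2*b23 = (4)*(-1) + (4)*(-1) = -8
v _| B = -10*e1 + 14*e2 - 8*e3


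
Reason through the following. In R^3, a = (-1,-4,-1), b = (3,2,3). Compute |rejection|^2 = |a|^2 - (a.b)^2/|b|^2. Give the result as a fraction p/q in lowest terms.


|a|^2 = (-1)^2 + (-4)^2 + (-1)^2 = 18
|b|^2 = 3^2 + 2^2 + 3^2 = 22
a . b = (-1)*3 + (-4)*2 + (-1)*3 = -14
(a.b)^2 = (-14)^2 = 196
|rej|^2 = 18 - 196/22
= (396 - 196)/22
= 200/22
In lowest terms: 100/11


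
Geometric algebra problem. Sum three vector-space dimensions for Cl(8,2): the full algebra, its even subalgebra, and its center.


n = 8 + 2 = 10
Total dim = 2^10 = 1024
Even subalgebra dim = 2^9 = 512
n is even, so center dim = 1
Sum = 1024 + 512 + 1 = 1537


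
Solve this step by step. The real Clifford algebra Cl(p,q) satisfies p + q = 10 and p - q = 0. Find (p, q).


We need p + q = 10 and p - q = 0.
Adding: 2p = 10 + 0 = 10, so p = 5.
Then q = 10 - 5 = 5.
(p, q) = (5, 5)


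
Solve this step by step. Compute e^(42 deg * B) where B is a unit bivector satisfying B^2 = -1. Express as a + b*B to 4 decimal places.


For a unit bivector B with B^2 = -1, the exponential series gives
e^(theta*B) = cos(theta) + sin(theta)*B (the GA analogue of Euler's formula).
theta = 42 degrees = 0.733038 rad
cos(42 deg) = 0.7431
sin(42 deg) = 0.6691
exp(theta*B) = 0.7431 + 0.6691*B


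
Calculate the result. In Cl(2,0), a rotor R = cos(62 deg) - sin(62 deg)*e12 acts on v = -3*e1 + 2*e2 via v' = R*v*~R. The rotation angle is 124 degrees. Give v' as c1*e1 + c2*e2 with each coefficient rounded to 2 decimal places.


Rotor R = cos(62deg) - sin(62deg)*e12
Rotation angle theta = 2 * 62 = 124 degrees
v' = R*v*~R rotates v by theta.
cos(124deg) = -0.5592, sin(124deg) = 0.8290
v'_1 = -3*cos(124deg) - 2*sin(124deg)
= -3*(-0.5592) - 2*0.8290
= 0.02
v'_2 = -3*sin(124deg) + 2*cos(124deg)
= -3*0.8290 + 2*(-0.5592)
= -3.61
v' = 0.02*e1 - 3.61*e2


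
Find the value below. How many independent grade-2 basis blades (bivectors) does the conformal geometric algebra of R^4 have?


The conformal model of R^4 uses Cl(5,1) with m = 4 + 2 = 6 generators.
Number of grade-2 blades = C(m, 2) = C(6, 2)
= 6*5/2 = 15


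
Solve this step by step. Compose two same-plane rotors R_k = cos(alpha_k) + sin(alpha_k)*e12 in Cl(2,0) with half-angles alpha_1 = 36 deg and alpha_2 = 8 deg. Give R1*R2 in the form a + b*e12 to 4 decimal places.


Same-plane rotors commute and their half-angles add:
R1*R2 = cos(a1 + a2) + sin(a1 + a2)*e12.
a1 + a2 = 36 + 8 = 44 deg
cos(44 deg) = 0.7193
sin(44 deg) = 0.6947
R1*R2 = 0.7193 + 0.6947*e12


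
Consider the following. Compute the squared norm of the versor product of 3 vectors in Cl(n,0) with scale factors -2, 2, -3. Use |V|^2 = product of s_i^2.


Each vector v_i has |v_i|^2 = s_i^2
Squared scales: (-2)^2 = 4, 2^2 = 4, (-3)^2 = 9
|V|^2 = 4 * 4 * 9
= 144


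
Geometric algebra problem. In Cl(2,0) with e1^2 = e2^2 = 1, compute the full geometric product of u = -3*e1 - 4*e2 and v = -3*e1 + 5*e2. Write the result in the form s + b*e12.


Expand: (-3*e1 - 4*e2)(-3*e1 + 5*e2)
= (-3)*(-3)*e1e1 + (-3)*5*e1e2 + (-4)*(-3)*e2e1 + (-4)*5*e2e2
Using e1^2 = e2^2 = 1, e2e1 = -e1e2:
Scalar part s = (-3)*(-3) + (-4)*5 = 9 + (-20) = -11
Bivector part b = (-3)*5 - (-4)*(-3) = -15 - 12 = -27
uv = -11 - 27*e12


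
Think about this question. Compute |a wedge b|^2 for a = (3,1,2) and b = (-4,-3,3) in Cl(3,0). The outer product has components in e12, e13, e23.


a wedge b = (a1*b2 - a2*b1)*e12 + (a1*b3 - a3*b1)*e13 + (a2*b3 - a3*b2)*e23
e12 coeff: 3*(-3) - 1*(-4) = -9 - (-4) = -5
e13 coeff: 3*3 - 2*(-4) = 9 - (-8) = 17
e23 coeff: 1*3 - 2*(-3) = 3 - (-6) = 9
|a wedge b|^2 = (-5)^2 + 17^2 + 9^2
= 25 + 289 + 81
= 395


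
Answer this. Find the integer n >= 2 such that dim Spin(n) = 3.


dim Spin(n) = dim so(n) = n(n-1)/2.
Solve n(n-1)/2 = 3, i.e. n^2 - n - 6 = 0.
Discriminant = 1 + 8*3 = 25
n = (1 + sqrt(25))/2 = (1 + 5)/2 = 3


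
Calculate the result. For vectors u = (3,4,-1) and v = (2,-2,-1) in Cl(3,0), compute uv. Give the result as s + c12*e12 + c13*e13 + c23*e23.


In Cl(3,0): e_i^2 = 1, e_ie_j = -e_je_i for i != j.
Scalar part = u . v = 3*2 + 4*(-2) + (-1)*(-1)
= 6 + (-8) + 1 = -1
e12 coeff = 3*(-2) - 4*2 = -6 - 8 = -14
e13 coeff = 3*(-1) - (-1)*2 = -3 - (-2) = -1
e23 coeff = 4*(-1) - (-1)*(-2) = -4 - 2 = -6
uv = -1 - 14*e12 - 1*e13 - 6*e23


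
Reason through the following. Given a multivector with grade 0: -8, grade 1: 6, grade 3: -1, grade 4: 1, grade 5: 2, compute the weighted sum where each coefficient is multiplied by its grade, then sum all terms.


Grade-weighted sum = sum of grade_k * coefficient_k
0*(-8) = 0
1*6 = 6
3*(-1) = -3
4*1 = 4
5*2 = 10
Total = 0 + 6 + (-3) + 4 + 10 = 17


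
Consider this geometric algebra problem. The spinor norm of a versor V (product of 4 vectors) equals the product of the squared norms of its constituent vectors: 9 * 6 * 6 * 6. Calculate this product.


Spinor norm N(V) = |v1|^2 * |v2|^2 * ... * |v4|^2
= 9 * 6 * 6 * 6
Running product: 9, 54, 324, 1944
N(V) = 1944


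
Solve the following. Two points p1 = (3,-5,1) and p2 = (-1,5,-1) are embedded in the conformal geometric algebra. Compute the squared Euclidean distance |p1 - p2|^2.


p1 - p2 = (4, -10, 2)
|p1 - p2|^2 = 4^2 + (-10)^2 + 2^2
= 16 + 100 + 4
= 120


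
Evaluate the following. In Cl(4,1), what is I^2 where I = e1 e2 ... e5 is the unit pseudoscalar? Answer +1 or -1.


The pseudoscalar I = e1...e_n (product of all n generators) of Cl(p,q) satisfies I^2 = (-1)^(q + n(n-1)/2).
p = 4, q = 1, n = p + q = 5
n(n-1)/2 = 5 * 4 / 2 = 10
Exponent = q + n(n-1)/2 = 1 + 10 = 11
I^2 = (-1)^11 = -1


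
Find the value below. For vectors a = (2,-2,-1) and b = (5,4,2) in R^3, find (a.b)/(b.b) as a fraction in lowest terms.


Projection coefficient = (a . b) / (b . b)
a . b = 2*5 + (-2)*4 + (-1)*2
= 10 + (-8) + (-2) = 0
b . b = 5^2 + 4^2 + 2^2
= 25 + 16 + 4 = 45
Coefficient = 0/45
In lowest terms: 0/1


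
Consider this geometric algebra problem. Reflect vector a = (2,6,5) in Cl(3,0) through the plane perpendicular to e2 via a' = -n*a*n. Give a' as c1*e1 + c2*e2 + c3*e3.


Reflection formula: a' = -n*a*n, with n = e2 (unit vector, n^2 = 1).
For reflection through hyperplane perp to e2:
The component along e2 flips sign, others stay.
a = (2, 6, 5)
a' = (2, -6, 5)
a' = 2*e1 - 6*e2 + 5*e3


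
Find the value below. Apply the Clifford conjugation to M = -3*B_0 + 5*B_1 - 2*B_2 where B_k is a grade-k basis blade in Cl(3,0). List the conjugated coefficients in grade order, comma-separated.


Clifford conjugate sign for grade k: (-1)^(k(k+1)/2)
Grade 0: (-1)^(0*1/2) = (-1)^0 = 1, coeff -3 -> -3
Grade 1: (-1)^(1*2/2) = (-1)^1 = -1, coeff 5 -> -5
Grade 2: (-1)^(2*3/2) = (-1)^3 = -1, coeff -2 -> 2
Conjugated coefficients: -3, -5, 2


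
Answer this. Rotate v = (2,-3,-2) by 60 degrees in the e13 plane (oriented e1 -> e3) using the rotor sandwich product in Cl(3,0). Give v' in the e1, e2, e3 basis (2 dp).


Rotor R = cos(30deg) - sin(30deg)*e13
Rotation angle theta = 2 * 30 = 60 degrees in the e13 plane (e1 -> e3).
The component perpendicular to the plane (e2) is invariant: v'_2 = v2 = -3.00
cos(60deg) = 0.5000, sin(60deg) = 0.8660
v'_1 = v1*cos(theta) - v3*sin(theta) = 2*0.5000 - (-2)*0.8660 = 2.73
v'_3 = v1*sin(theta) + v3*cos(theta) = 2*0.8660 + (-2)*0.5000 = 0.73
v' = 2.73*e1 - 3.00*e2 + 0.73*e3


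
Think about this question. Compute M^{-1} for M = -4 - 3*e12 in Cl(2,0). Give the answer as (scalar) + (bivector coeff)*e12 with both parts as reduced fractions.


M = -4 - 3*e12, where e12^2 = -1.
Since M commutes with its reverse ~M = a - b*e12, M * ~M = a^2 - b^2*e12^2 = a^2 + b^2.
So M^{-1} = ~M / (a^2 + b^2) = (a - b*e12)/(a^2 + b^2).
a^2 + b^2 = 16 + 9 = 25
Scalar part = -4/25 = -4/25
Bivector coeff = 3/25 = 3/25
M^{-1} = -4/25 + 3/25*e12


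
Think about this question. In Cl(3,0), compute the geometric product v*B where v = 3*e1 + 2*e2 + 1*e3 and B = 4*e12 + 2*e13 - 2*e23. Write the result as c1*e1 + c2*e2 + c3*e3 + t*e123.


vB has grade-1 (vector) and grade-3 (trivector) parts: vB = (v _| B) + (v ^ B).
Vector part <vB>_1:
  e1: -v2*b12 - v3*b13 = -(2)*(4) - (1)*(2) = -10
  e2: v1*b12 - v3*b23 = (3)*(4) - (1)*(-2) = 14
  e3: v1*b13 + v2*b23 = (3)*(2) + (2)*(-2) = 2
Trivector part <vB>_3:
  e123: v1*b23 - v2*b13 + v3*b12 = (3)*(-2) - (2)*(2) + (1)*(4) = -6
vB = -10*e1 + 14*e2 + 2*e3 - 6*e123


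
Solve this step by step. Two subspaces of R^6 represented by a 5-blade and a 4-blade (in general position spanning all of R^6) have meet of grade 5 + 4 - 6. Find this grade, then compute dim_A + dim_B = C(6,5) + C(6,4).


Meet grade = grade(A) + grade(B) - n
= 5 + 4 - 6 = 3
C(6,5) = 6
C(6,4) = 15
dim_A + dim_B = 6 + 15 = 21


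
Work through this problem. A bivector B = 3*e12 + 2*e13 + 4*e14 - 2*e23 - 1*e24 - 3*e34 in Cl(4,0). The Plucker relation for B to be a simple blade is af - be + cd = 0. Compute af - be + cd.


Plucker relation: af - be + cd
a*f = 3*(-3) = -9
b*e = 2*(-1) = -2
c*d = 4*(-2) = -8
af - be + cd = -9 - (-2) + (-8)
= -15


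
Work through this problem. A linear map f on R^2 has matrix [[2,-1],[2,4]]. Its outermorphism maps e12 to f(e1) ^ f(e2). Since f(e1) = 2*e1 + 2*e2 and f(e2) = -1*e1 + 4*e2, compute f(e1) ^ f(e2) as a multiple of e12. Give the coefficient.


The outermorphism of a linear map f sends e1^e2 to f(e1)^f(e2).
f(e1) = 2*e1 + 2*e2
f(e2) = -1*e1 + 4*e2
f(e1) ^ f(e2) = (2*e1 + 2*e2) ^ (-1*e1 + 4*e2)
= 2*4*e12 + 2*(-1)*e21
= (8 - (-2))*e12
= 10*e12
Coefficient = 10


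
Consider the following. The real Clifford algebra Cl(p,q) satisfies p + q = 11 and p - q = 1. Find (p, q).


We need p + q = 11 and p - q = 1.
Adding: 2p = 11 + 1 = 12, so p = 6.
Then q = 11 - 6 = 5.
(p, q) = (6, 5)


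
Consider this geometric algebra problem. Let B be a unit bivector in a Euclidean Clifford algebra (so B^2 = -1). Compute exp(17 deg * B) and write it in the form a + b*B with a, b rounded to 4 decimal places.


For a unit bivector B with B^2 = -1, the exponential series gives
e^(theta*B) = cos(theta) + sin(theta)*B (the GA analogue of Euler's formula).
theta = 17 degrees = 0.296706 rad
cos(17 deg) = 0.9563
sin(17 deg) = 0.2924
exp(theta*B) = 0.9563 + 0.2924*B


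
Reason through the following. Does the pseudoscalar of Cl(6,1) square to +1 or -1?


The pseudoscalar I = e1...e_n (product of all n generators) of Cl(p,q) satisfies I^2 = (-1)^(q + n(n-1)/2).
p = 6, q = 1, n = p + q = 7
n(n-1)/2 = 7 * 6 / 2 = 21
Exponent = q + n(n-1)/2 = 1 + 21 = 22
I^2 = (-1)^22 = +1


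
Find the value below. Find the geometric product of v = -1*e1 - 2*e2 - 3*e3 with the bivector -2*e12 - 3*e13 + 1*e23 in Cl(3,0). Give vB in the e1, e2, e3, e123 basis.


vB has grade-1 (vector) and grade-3 (trivector) parts: vB = (v _| B) + (v ^ B).
Vector part <vB>_1:
  e1: -v2*b12 - v3*b13 = -(-2)*(-2) - (-3)*(-3) = -13
  e2: v1*b12 - v3*b23 = (-1)*(-2) - (-3)*(1) = 5
  e3: v1*b13 + v2*b23 = (-1)*(-3) + (-2)*(1) = 1
Trivector part <vB>_3:
  e123: v1*b23 - v2*b13 + v3*b12 = (-1)*(1) - (-2)*(-3) + (-3)*(-2) = -1
vB = -13*e1 + 5*e2 + 1*e3 - 1*e123


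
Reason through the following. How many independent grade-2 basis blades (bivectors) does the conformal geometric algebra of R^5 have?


The conformal model of R^5 uses Cl(6,1) with m = 5 + 2 = 7 generators.
Number of grade-2 blades = C(m, 2) = C(7, 2)
= 7*6/2 = 21


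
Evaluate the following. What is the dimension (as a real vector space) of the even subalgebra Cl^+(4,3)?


Even subalgebra dimension = 2^(n-1)
n = 4 + 3 = 7
2^(7 - 1) = 2^6 = 64
Verification: sum of C(7,k) for even k = 1 + 21 + 35 + 7 = 64
Result = 64


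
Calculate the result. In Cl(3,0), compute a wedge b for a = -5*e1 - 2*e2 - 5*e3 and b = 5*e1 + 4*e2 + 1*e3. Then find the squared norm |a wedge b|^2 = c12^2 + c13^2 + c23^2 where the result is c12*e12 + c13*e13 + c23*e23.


a wedge b = (a1*b2 - a2*b1)*e12 + (a1*b3 - a3*b1)*e13 + (a2*b3 - a3*b2)*e23
e12 coeff: (-5)*4 - (-2)*5 = -20 - (-10) = -10
e13 coeff: (-5)*1 - (-5)*5 = -5 - (-25) = 20
e23 coeff: (-2)*1 - (-5)*4 = -2 - (-20) = 18
|a wedge b|^2 = (-10)^2 + 20^2 + 18^2
= 100 + 400 + 324
= 824


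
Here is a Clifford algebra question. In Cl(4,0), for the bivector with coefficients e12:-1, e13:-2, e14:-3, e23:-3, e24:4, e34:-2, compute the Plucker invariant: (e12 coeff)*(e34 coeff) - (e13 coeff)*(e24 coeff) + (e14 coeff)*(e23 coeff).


Plucker relation: af - be + cd
a*f = (-1)*(-2) = 2
b*e = (-2)*4 = -8
c*d = (-3)*(-3) = 9
af - be + cd = 2 - (-8) + 9
= 19


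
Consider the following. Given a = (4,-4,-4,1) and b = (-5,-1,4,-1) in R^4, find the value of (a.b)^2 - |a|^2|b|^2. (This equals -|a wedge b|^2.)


a . b = 4*(-5) + (-4)*(-1) + (-4)*4 + 1*(-1)
= -20 + 4 + (-16) + (-1) = -33
|a|^2 = 4^2 + (-4)^2 + (-4)^2 + 1^2 = 49
|b|^2 = (-5)^2 + (-1)^2 + 4^2 + (-1)^2 = 43
(a.b)^2 = (-33)^2 = 1089
|a|^2 * |b|^2 = 49 * 43 = 2107
Result = 1089 - 2107 = -1018


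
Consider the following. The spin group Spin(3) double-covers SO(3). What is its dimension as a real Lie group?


Spin(n) double-covers SO(n); both have Lie algebra so(n) of dimension n(n-1)/2.
n = 3
n(n-1) = 3 * 2 = 6
dim Spin(3) = 6/2 = 3


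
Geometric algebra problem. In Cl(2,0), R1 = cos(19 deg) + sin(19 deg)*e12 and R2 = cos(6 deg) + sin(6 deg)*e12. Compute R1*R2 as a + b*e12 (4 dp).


Same-plane rotors commute and their half-angles add:
R1*R2 = cos(a1 + a2) + sin(a1 + a2)*e12.
a1 + a2 = 19 + 6 = 25 deg
cos(25 deg) = 0.9063
sin(25 deg) = 0.4226
R1*R2 = 0.9063 + 0.4226*e12


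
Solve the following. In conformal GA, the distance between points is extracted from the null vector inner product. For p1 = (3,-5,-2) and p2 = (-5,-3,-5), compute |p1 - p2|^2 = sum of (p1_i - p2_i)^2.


p1 - p2 = (8, -2, 3)
|p1 - p2|^2 = 8^2 + (-2)^2 + 3^2
= 64 + 4 + 9
= 77


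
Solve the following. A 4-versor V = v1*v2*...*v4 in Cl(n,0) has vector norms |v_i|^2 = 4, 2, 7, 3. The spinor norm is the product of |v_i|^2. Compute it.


Spinor norm N(V) = |v1|^2 * |v2|^2 * ... * |v4|^2
= 4 * 2 * 7 * 3
Running product: 4, 8, 56, 168
N(V) = 168


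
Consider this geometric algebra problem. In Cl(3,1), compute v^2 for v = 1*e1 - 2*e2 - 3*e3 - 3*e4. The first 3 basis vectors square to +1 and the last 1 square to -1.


v^2 = sum of c_i^2 * e_i^2
Positive signature terms (e_i^2 = +1): 1^2 + (-2)^2 + (-3)^2 = 14
Negative signature terms (e_j^2 = -1): (-3)^2 = 9
v^2 = 14 - 9 = 5


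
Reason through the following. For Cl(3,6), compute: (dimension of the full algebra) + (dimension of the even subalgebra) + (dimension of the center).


n = 3 + 6 = 9
Total dim = 2^9 = 512
Even subalgebra dim = 2^8 = 256
n is odd, so center dim = 2
Sum = 512 + 256 + 2 = 770


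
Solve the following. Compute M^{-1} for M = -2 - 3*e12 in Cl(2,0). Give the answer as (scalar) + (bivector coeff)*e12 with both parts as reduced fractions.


M = -2 - 3*e12, where e12^2 = -1.
Since M commutes with its reverse ~M = a - b*e12, M * ~M = a^2 - b^2*e12^2 = a^2 + b^2.
So M^{-1} = ~M / (a^2 + b^2) = (a - b*e12)/(a^2 + b^2).
a^2 + b^2 = 4 + 9 = 13
Scalar part = -2/13 = -2/13
Bivector coeff = 3/13 = 3/13
M^{-1} = -2/13 + 3/13*e12


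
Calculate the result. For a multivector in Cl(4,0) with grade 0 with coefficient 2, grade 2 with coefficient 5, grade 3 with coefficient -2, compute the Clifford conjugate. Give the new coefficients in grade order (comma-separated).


Clifford conjugate sign for grade k: (-1)^(k(k+1)/2)
Grade 0: (-1)^(0*1/2) = (-1)^0 = 1, coeff 2 -> 2
Grade 2: (-1)^(2*3/2) = (-1)^3 = -1, coeff 5 -> -5
Grade 3: (-1)^(3*4/2) = (-1)^6 = 1, coeff -2 -> -2
Conjugated coefficients: 2, -5, -2


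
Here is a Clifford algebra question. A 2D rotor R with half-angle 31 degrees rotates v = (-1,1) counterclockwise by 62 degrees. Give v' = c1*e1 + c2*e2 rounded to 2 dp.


Rotor R = cos(31deg) - sin(31deg)*e12
Rotation angle theta = 2 * 31 = 62 degrees
v' = R*v*~R rotates v by theta.
cos(62deg) = 0.4695, sin(62deg) = 0.8829
v'_1 = -1*cos(62deg) - 1*sin(62deg)
= -1*0.4695 - 1*0.8829
= -1.35
v'_2 = -1*sin(62deg) + 1*cos(62deg)
= -1*0.8829 + 1*0.4695
= -0.41
v' = -1.35*e1 - 0.41*e2


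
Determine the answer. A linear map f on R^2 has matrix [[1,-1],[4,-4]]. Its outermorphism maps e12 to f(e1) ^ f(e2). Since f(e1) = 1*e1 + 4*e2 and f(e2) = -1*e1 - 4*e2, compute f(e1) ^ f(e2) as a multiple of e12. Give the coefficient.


The outermorphism of a linear map f sends e1^e2 to f(e1)^f(e2).
f(e1) = 1*e1 + 4*e2
f(e2) = -1*e1 - 4*e2
f(e1) ^ f(e2) = (1*e1 + 4*e2) ^ (-1*e1 - 4*e2)
= 1*(-4)*e12 + 4*(-1)*e21
= (-4 - (-4))*e12
= 0*e12
Coefficient = 0


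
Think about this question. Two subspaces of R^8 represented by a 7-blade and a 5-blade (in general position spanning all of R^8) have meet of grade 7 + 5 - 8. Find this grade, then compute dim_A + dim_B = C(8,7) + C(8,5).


Meet grade = grade(A) + grade(B) - n
= 7 + 5 - 8 = 4
C(8,7) = 8
C(8,5) = 56
dim_A + dim_B = 8 + 56 = 64


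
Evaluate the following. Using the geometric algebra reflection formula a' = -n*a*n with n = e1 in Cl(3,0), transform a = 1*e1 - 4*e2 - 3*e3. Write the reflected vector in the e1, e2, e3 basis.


Reflection formula: a' = -n*a*n, with n = e1 (unit vector, n^2 = 1).
For reflection through hyperplane perp to e1:
The component along e1 flips sign, others stay.
a = (1, -4, -3)
a' = (-1, -4, -3)
a' = -1*e1 - 4*e2 - 3*e3


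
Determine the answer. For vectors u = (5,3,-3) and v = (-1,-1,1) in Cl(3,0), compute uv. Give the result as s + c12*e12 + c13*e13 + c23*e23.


In Cl(3,0): e_i^2 = 1, e_ie_j = -e_je_i for i != j.
Scalar part = u . v = 5*(-1) + 3*(-1) + (-3)*1
= -5 + (-3) + (-3) = -11
e12 coeff = 5*(-1) - 3*(-1) = -5 - (-3) = -2
e13 coeff = 5*1 - (-3)*(-1) = 5 - 3 = 2
e23 coeff = 3*1 - (-3)*(-1) = 3 - 3 = 0
uv = -11 - 2*e12 + 2*e13 + 0*e23


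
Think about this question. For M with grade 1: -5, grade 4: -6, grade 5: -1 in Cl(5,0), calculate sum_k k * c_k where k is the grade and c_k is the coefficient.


Grade-weighted sum = sum of grade_k * coefficient_k
1*(-5) = -5
4*(-6) = -24
5*(-1) = -5
Total = -5 + (-24) + (-5) = -34


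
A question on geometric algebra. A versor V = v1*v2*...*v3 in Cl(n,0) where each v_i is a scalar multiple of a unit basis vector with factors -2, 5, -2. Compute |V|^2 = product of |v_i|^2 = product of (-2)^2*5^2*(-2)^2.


Each vector v_i has |v_i|^2 = s_i^2
Squared scales: (-2)^2 = 4, 5^2 = 25, (-2)^2 = 4
|V|^2 = 4 * 25 * 4
= 400


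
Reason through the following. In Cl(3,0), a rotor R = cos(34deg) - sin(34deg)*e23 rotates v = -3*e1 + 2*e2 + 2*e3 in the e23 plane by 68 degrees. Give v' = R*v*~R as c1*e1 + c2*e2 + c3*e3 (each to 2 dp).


Rotor R = cos(34deg) - sin(34deg)*e23
Rotation angle theta = 2 * 34 = 68 degrees in the e23 plane (e2 -> e3).
The component perpendicular to the plane (e1) is invariant: v'_1 = v1 = -3.00
cos(68deg) = 0.3746, sin(68deg) = 0.9272
v'_2 = v2*cos(theta) - v3*sin(theta) = 2*0.3746 - 2*0.9272 = -1.11
v'_3 = v2*sin(theta) + v3*cos(theta) = 2*0.9272 + 2*0.3746 = 2.60
v' = -3.00*e1 - 1.11*e2 + 2.60*e3


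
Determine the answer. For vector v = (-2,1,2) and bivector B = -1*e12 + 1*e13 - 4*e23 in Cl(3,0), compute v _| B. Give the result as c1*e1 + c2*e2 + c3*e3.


Left contraction v _| B = <vB>_1 (grade-1 part of the geometric product vB).
Using e1_|e12 = e2, e2_|e12 = -e1, e1_|e13 = e3, e3_|e13 = -e1, e2_|e23 = e3, e3_|e23 = -e2:
e1 coeff: -v2*b12 - v3*b13 = -(1)*(-1) - (2)*(1) = -1
e2 coeff: v1*b12 - v3*b23 = (-2)*(-1) - (2)*(-4) = 10
e3 coeff: v1*b13 + v2*b23 = (-2)*(1) + (1)*(-4) = -6
v _| B = -1*e1 + 10*e2 - 6*e3


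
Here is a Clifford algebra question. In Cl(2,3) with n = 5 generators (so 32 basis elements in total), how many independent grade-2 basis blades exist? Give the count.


Number of grade-k basis blades in Cl(p,q) with n = p + q is C(n, k).
n = 2 + 3 = 5
C(5, 2) = 5! / (2! * 3!)
= 120 / (2 * 6)
= 10


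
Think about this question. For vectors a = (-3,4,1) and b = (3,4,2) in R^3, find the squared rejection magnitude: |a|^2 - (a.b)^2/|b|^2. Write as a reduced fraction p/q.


|a|^2 = (-3)^2 + 4^2 + 1^2 = 26
|b|^2 = 3^2 + 4^2 + 2^2 = 29
a . b = (-3)*3 + 4*4 + 1*2 = 9
(a.b)^2 = 9^2 = 81
|rej|^2 = 26 - 81/29
= (754 - 81)/29
= 673/29
In lowest terms: 673/29


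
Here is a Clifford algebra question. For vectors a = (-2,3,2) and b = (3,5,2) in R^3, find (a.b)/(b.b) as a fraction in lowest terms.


Projection coefficient = (a . b) / (b . b)
a . b = (-2)*3 + 3*5 + 2*2
= -6 + 15 + 4 = 13
b . b = 3^2 + 5^2 + 2^2
= 9 + 25 + 4 = 38
Coefficient = 13/38
In lowest terms: 13/38


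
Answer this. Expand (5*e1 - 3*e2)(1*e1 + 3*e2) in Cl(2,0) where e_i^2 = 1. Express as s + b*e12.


Expand: (5*e1 - 3*e2)(1*e1 + 3*e2)
= 5*1*e1e1 + 5*3*e1e2 + (-3)*1*e2e1 + (-3)*3*e2e2
Using e1^2 = e2^2 = 1, e2e1 = -e1e2:
Scalar part s = 5*1 + (-3)*3 = 5 + (-9) = -4
Bivector part b = 5*3 - (-3)*1 = 15 - (-3) = 18
uv = -4 + 18*e12


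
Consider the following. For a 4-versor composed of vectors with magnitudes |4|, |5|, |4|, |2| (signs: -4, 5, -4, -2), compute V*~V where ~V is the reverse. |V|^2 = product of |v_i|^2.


Each vector v_i has |v_i|^2 = s_i^2
Squared scales: (-4)^2 = 16, 5^2 = 25, (-4)^2 = 16, (-2)^2 = 4
|V|^2 = 16 * 25 * 16 * 4
= 25600
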